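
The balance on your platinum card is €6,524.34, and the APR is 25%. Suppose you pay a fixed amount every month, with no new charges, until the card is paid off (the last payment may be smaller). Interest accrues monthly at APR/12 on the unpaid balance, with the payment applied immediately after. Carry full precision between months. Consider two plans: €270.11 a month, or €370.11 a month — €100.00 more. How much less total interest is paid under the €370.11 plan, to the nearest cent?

Monthly rate r = 25%/12 = 2.08333% = 0.0208333.
At €270.11/mo: n = ⌈−ln(1 − rB₀/P)/ln(1+r)⌉ = 34 payments (last €251.23); total interest = total paid − €6,524.34 = €2,640.52.
At €370.11/mo: 23 payments (last €73.47); total interest €1,691.55.
Interest saved = €2,640.52 − €1,691.55 = €948.97.

€948.97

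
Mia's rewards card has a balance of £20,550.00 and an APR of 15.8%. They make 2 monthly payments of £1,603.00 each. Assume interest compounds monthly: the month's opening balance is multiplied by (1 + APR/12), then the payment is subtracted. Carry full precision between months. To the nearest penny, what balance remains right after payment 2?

£17,867.61

Monthly rate r = 15.8%/12 = 1.31667% = 0.0131667.
Each month: B ← B·(1+r) − £1,603.00.
Month 1: interest £270.57; balance after payment £19,217.58.
Month 2: interest £253.03; balance after payment £17,867.61.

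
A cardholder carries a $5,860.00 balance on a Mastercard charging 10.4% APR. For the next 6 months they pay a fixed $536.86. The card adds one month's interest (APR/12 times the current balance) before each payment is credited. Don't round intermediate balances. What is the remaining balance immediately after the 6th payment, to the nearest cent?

Monthly rate r = 10.4%/12 = 0.866667% = 0.00866667.
Each month: B ← B·(1+r) − $536.86.
Month 1: interest $50.79; balance after payment $5,373.93.
Month 2: interest $46.57; balance after payment $4,883.64.
Month 3: interest $42.32; balance after payment $4,389.11.
Month 4: interest $38.04; balance after payment $3,890.28.
Month 5: interest $33.72; balance after payment $3,387.14.
Month 6: interest $29.36; balance after payment $2,879.64.

$2,879.64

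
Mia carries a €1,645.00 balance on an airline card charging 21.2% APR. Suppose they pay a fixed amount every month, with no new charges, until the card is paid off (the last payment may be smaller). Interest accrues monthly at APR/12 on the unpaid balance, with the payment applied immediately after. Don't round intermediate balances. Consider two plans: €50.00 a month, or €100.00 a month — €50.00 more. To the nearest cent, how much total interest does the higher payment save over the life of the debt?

Monthly rate r = 21.2%/12 = 1.76667% = 0.0176667.
At €50.00/mo: n = ⌈−ln(1 − rB₀/P)/ln(1+r)⌉ = 50 payments (last €35.30); total interest = total paid − €1,645.00 = €840.30.
At €100.00/mo: 20 payments (last €60.87); total interest €315.87.
Interest saved = €840.30 − €315.87 = €524.43.

€524.43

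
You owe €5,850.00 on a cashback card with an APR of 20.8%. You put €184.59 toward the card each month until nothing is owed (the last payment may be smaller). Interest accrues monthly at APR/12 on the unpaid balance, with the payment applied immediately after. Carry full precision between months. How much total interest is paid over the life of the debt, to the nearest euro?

€2,711

Monthly rate r = 20.8%/12 = 1.73333% = 0.0173333.
Payoff takes n = ⌈−ln(1 − rB₀/P)/ln(1+r)⌉ = ⌈46.379⌉ = 47 payments; the last is €70.28.
Total paid = 46·€184.59 + €70.28 = €8,561.42.
Total interest = total paid − principal = €8,561.42 − €5,850.00 = €2,711.42.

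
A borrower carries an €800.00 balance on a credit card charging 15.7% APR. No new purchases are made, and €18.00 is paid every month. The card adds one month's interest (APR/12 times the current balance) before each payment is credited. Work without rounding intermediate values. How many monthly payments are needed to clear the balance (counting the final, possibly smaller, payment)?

68 payments

Monthly rate r = 15.7%/12 = 1.30833% = 0.0130833.
Recurrence: B ← B·(1+r) − €18.00.
Month 1: interest €10.47; balance after payment €792.47.
Month 2: interest €10.37; balance after payment €784.83.
Closed form: n = −ln(1 − rB₀/P)/ln(1+r) = −ln(0.41852)/ln(1.01308) ≈ 67.010, so the balance reaches zero during payment 68.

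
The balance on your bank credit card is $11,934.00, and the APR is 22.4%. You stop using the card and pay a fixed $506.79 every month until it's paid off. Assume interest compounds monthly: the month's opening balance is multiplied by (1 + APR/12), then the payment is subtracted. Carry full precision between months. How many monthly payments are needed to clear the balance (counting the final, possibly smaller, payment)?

Monthly rate r = 22.4%/12 = 1.86667% = 0.0186667.
Recurrence: B ← B·(1+r) − $506.79.
Month 1: interest $222.77; balance after payment $11,649.98.
Month 2: interest $217.47; balance after payment $11,360.65.
Closed form: n = −ln(1 − rB₀/P)/ln(1+r) = −ln(0.56043)/ln(1.01867) ≈ 31.309, so the balance reaches zero during payment 32.

32 payments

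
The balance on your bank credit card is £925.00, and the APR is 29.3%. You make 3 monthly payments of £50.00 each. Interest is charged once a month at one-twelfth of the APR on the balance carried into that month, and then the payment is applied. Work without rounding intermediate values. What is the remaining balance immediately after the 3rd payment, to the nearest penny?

Monthly rate r = 29.3%/12 = 2.44167% = 0.0244167.
Each month: B ← B·(1+r) − £50.00.
Month 1: interest £22.59; balance after payment £897.59.
Month 2: interest £21.92; balance after payment £869.50.
Month 3: interest £21.23; balance after payment £840.73.

£840.73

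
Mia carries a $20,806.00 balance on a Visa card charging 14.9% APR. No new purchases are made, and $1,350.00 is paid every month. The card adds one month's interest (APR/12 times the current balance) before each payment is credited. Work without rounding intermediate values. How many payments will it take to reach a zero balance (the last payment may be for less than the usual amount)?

Monthly rate r = 14.9%/12 = 1.24167% = 0.0124167.
Recurrence: B ← B·(1+r) − $1,350.00.
Month 1: interest $258.34; balance after payment $19,714.34.
Month 2: interest $244.79; balance after payment $18,609.13.
Closed form: n = −ln(1 − rB₀/P)/ln(1+r) = −ln(0.80864)/ln(1.01242) ≈ 17.213, so the balance reaches zero during payment 18.

18 months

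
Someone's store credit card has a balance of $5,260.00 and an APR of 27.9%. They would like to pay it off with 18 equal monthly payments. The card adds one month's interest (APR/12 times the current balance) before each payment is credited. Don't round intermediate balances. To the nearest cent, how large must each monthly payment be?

$360.96

Monthly rate r = 27.9%/12 = 2.325% = 0.02325.
Level-payment amortization: P = B₀·r / (1 − (1+r)^(−n)) = 5260.00·0.02325 / (1 − 1.02325^(−18)).
Denominator 1 − (1+r)^(−18) = 0.338806706.
P = 122.295 / 0.338806706 ≈ 360.96.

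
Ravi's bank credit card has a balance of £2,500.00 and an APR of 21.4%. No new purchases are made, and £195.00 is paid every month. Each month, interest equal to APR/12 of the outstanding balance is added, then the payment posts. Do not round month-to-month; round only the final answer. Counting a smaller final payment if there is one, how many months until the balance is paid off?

Monthly rate r = 21.4%/12 = 1.78333% = 0.0178333.
Recurrence: B ← B·(1+r) − £195.00.
Month 1: interest £44.58; balance after payment £2,349.58.
Month 2: interest £41.90; balance after payment £2,196.48.
Closed form: n = −ln(1 − rB₀/P)/ln(1+r) = −ln(0.77137)/ln(1.01783) ≈ 14.686, so the balance reaches zero during payment 15.

15 payments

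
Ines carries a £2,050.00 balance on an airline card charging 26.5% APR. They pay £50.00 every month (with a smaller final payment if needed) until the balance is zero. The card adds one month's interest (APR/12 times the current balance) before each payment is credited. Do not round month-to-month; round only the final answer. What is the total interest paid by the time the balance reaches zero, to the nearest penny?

£3,348.25

Monthly rate r = 26.5%/12 = 2.20833% = 0.0220833.
Payoff takes n = ⌈−ln(1 − rB₀/P)/ln(1+r)⌉ = ⌈107.965⌉ = 108 payments; the last is £48.25.
Total paid = 107·£50.00 + £48.25 = £5,398.25.
Total interest = total paid − principal = £5,398.25 − £2,050.00 = £3,348.25.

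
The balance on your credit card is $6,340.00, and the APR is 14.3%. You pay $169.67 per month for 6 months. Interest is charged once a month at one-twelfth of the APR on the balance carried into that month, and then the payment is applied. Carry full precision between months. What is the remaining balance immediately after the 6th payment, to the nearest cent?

$5,758.20

Monthly rate r = 14.3%/12 = 1.19167% = 0.0119167.
Each month: B ← B·(1+r) − $169.67.
Month 1: interest $75.55; balance after payment $6,245.88.
Month 2: interest $74.43; balance after payment $6,150.64.
Month 3: interest $73.30; balance after payment $6,054.27.
Month 4: interest $72.15; balance after payment $5,956.74.
Month 5: interest $70.98; balance after payment $5,858.06.
Month 6: interest $69.81; balance after payment $5,758.20.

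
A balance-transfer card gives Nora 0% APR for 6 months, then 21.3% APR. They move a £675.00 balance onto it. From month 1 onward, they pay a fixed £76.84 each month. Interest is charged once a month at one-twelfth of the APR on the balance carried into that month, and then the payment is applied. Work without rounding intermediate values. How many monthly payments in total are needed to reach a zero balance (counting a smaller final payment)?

9 months

Promo months 1–6 at r₀ = 0%/12 = 0; months 7+ at r₁ = 21.3%/12 = 0.01775.
After month 6 (no interest yet): B = £675.00 − 6·£76.84 = £213.96.
Then at r₁ with £76.84/mo: n₂ = −ln(1 − r₁·B/P)/ln(1+r₁) ≈ 2.88 → 3 more payments.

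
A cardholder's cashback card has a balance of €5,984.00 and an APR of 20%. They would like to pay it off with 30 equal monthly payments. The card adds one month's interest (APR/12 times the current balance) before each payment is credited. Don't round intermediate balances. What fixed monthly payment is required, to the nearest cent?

Monthly rate r = 20%/12 = 1.66667% = 0.0166667.
Level-payment amortization: P = B₀·r / (1 − (1+r)^(−n)) = 5984.00·0.0166667 / (1 − 1.01667^(−30)).
Denominator 1 − (1+r)^(−30) = 0.390964706.
P = 99.7333 / 0.390964706 ≈ 255.10.

€255.10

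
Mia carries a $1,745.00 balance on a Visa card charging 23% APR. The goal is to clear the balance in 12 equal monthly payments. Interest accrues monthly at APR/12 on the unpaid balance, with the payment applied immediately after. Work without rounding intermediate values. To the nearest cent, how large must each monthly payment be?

Monthly rate r = 23%/12 = 1.91667% = 0.0191667.
Level-payment amortization: P = B₀·r / (1 − (1+r)^(−n)) = 1745.00·0.0191667 / (1 − 1.01917^(−12)).
Denominator 1 − (1+r)^(−12) = 0.203735291.
P = 33.4458 / 0.203735291 ≈ 164.16.

$164.16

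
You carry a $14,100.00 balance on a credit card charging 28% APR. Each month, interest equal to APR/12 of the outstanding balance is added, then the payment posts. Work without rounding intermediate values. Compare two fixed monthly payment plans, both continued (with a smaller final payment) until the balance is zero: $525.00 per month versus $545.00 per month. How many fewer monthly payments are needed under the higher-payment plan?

Monthly rate r = 28%/12 = 2.33333% = 0.0233333.
At $525.00/mo: n = ⌈−ln(1 − rB₀/P)/ln(1+r)⌉ = 43 payments (last $377.75); total interest = total paid − $14,100.00 = $8,327.75.
At $545.00/mo: 41 payments (last $69.13); total interest $7,769.13.
Payments saved = 43 − 41 = 2.

2 fewer payments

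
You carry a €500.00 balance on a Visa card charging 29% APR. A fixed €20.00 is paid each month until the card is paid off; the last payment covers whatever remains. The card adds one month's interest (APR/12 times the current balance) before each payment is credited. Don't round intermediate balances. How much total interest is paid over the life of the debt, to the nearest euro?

Monthly rate r = 29%/12 = 2.41667% = 0.0241667.
Payoff takes n = ⌈−ln(1 − rB₀/P)/ln(1+r)⌉ = ⌈38.810⌉ = 39 payments; the last is €16.24.
Total paid = 38·€20.00 + €16.24 = €776.24.
Total interest = total paid − principal = €776.24 − €500.00 = €276.24.

€276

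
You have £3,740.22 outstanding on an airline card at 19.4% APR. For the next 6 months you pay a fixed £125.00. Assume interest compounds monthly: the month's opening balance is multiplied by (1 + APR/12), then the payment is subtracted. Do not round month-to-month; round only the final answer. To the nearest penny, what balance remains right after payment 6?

Monthly rate r = 19.4%/12 = 1.61667% = 0.0161667.
Each month: B ← B·(1+r) − £125.00.
Month 1: interest £60.47; balance after payment £3,675.69.
Month 2: interest £59.42; balance after payment £3,610.11.
Month 3: interest £58.36; balance after payment £3,543.47.
Month 4: interest £57.29; balance after payment £3,475.76.
Month 5: interest £56.19; balance after payment £3,406.95.
Month 6: interest £55.08; balance after payment £3,337.03.

£3,337.03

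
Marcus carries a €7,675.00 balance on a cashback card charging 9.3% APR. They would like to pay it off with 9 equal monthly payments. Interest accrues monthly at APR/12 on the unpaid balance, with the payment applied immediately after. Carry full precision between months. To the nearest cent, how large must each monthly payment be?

Monthly rate r = 9.3%/12 = 0.775% = 0.00775.
Level-payment amortization: P = B₀·r / (1 − (1+r)^(−n)) = 7675.00·0.00775 / (1 − 1.00775^(−9)).
Denominator 1 − (1+r)^(−9) = 0.067122242.
P = 59.4813 / 0.067122242 ≈ 886.16.

€886.16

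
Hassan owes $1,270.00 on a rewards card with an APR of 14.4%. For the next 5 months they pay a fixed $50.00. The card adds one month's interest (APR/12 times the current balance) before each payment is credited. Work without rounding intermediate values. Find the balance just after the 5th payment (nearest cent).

$1,091.98

Monthly rate r = 14.4%/12 = 1.2% = 0.012.
Each month: B ← B·(1+r) − $50.00.
Month 1: interest $15.24; balance after payment $1,235.24.
Month 2: interest $14.82; balance after payment $1,200.06.
Month 3: interest $14.40; balance after payment $1,164.46.
Month 4: interest $13.97; balance after payment $1,128.44.
Month 5: interest $13.54; balance after payment $1,091.98.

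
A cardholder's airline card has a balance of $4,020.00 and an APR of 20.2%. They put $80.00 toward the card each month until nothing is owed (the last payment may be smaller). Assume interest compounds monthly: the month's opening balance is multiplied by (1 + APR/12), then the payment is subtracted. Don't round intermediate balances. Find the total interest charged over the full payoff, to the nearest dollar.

$4,942

Monthly rate r = 20.2%/12 = 1.68333% = 0.0168333.
Payoff takes n = ⌈−ln(1 − rB₀/P)/ln(1+r)⌉ = ⌈112.021⌉ = 113 payments; the last is $1.69.
Total paid = 112·$80.00 + $1.69 = $8,961.69.
Total interest = total paid − principal = $8,961.69 − $4,020.00 = $4,941.69.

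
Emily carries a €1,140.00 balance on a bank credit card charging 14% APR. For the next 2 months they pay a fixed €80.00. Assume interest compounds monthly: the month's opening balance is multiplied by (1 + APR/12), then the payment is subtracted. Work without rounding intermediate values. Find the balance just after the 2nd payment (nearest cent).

Monthly rate r = 14%/12 = 1.16667% = 0.0116667.
Each month: B ← B·(1+r) − €80.00.
Month 1: interest €13.30; balance after payment €1,073.30.
Month 2: interest €12.52; balance after payment €1,005.82.

€1,005.82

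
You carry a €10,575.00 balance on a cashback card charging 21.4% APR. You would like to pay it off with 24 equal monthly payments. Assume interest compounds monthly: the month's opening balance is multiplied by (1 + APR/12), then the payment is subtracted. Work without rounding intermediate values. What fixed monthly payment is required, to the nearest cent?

Monthly rate r = 21.4%/12 = 1.78333% = 0.0178333.
Level-payment amortization: P = B₀·r / (1 − (1+r)^(−n)) = 10575.00·0.0178333 / (1 − 1.01783^(−24)).
Denominator 1 − (1+r)^(−24) = 0.345725598.
P = 188.588 / 0.345725598 ≈ 545.48.

€545.48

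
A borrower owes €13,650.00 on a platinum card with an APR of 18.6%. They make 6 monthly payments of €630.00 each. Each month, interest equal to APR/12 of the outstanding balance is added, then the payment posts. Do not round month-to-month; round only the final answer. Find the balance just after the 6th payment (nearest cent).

Monthly rate r = 18.6%/12 = 1.55% = 0.0155.
Each month: B ← B·(1+r) − €630.00.
Month 1: interest €211.58; balance after payment €13,231.58.
Month 2: interest €205.09; balance after payment €12,806.66.
Month 3: interest €198.50; balance after payment €12,375.17.
Month 4: interest €191.82; balance after payment €11,936.98.
Month 5: interest €185.02; balance after payment €11,492.01.
Month 6: interest €178.13; balance after payment €11,040.13.

€11,040.13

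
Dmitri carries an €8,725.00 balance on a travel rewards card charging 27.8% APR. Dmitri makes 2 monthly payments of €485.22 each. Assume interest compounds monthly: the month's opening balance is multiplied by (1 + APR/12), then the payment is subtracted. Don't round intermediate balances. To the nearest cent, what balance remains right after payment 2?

Monthly rate r = 27.8%/12 = 2.31667% = 0.0231667.
Each month: B ← B·(1+r) − €485.22.
Month 1: interest €202.13; balance after payment €8,441.91.
Month 2: interest €195.57; balance after payment €8,152.26.

€8,152.26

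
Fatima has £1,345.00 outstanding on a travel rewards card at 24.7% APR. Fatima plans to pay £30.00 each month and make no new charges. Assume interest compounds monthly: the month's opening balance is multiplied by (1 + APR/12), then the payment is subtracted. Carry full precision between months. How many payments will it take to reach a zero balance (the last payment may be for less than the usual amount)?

126 payments

Monthly rate r = 24.7%/12 = 2.05833% = 0.0205833.
Recurrence: B ← B·(1+r) − £30.00.
Month 1: interest £27.68; balance after payment £1,342.68.
Month 2: interest £27.64; balance after payment £1,340.32.
Closed form: n = −ln(1 − rB₀/P)/ln(1+r) = −ln(0.077181)/ln(1.02058) ≈ 125.727, so the balance reaches zero during payment 126.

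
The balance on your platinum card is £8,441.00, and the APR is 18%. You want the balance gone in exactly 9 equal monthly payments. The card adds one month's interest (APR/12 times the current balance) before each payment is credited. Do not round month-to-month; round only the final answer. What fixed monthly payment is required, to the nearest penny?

Monthly rate r = 18%/12 = 1.5% = 0.015.
Level-payment amortization: P = B₀·r / (1 − (1+r)^(−n)) = 8441.00·0.015 / (1 − 1.015^(−9)).
Denominator 1 − (1+r)^(−9) = 0.12540776.
P = 126.615 / 0.12540776 ≈ 1009.63.

£1,009.63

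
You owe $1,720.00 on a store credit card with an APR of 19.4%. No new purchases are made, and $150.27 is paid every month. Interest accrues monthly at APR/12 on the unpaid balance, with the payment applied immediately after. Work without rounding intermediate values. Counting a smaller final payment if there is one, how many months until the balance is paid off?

Monthly rate r = 19.4%/12 = 1.61667% = 0.0161667.
Recurrence: B ← B·(1+r) − $150.27.
Month 1: interest $27.81; balance after payment $1,597.54.
Month 2: interest $25.83; balance after payment $1,473.09.
Closed form: n = −ln(1 − rB₀/P)/ln(1+r) = −ln(0.81496)/ln(1.01617) ≈ 12.759, so the balance reaches zero during payment 13.

13 payments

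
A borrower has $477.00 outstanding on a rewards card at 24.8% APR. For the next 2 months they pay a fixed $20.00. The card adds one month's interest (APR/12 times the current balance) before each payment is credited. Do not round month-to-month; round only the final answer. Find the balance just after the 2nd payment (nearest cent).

Monthly rate r = 24.8%/12 = 2.06667% = 0.0206667.
Each month: B ← B·(1+r) − $20.00.
Month 1: interest $9.86; balance after payment $466.86.
Month 2: interest $9.65; balance after payment $456.51.

$456.51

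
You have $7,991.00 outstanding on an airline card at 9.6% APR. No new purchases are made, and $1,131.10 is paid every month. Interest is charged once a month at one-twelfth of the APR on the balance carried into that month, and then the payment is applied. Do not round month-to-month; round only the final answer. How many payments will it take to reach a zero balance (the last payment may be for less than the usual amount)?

8 months

Monthly rate r = 9.6%/12 = 0.8% = 0.008.
Recurrence: B ← B·(1+r) − $1,131.10.
Month 1: interest $63.93; balance after payment $6,923.83.
Month 2: interest $55.39; balance after payment $5,848.12.
Closed form: n = −ln(1 − rB₀/P)/ln(1+r) = −ln(0.94348)/ln(1.008) ≈ 7.301, so the balance reaches zero during payment 8.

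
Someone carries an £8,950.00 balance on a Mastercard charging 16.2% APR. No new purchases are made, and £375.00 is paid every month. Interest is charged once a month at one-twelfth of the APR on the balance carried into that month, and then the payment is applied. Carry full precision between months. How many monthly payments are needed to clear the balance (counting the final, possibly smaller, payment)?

Monthly rate r = 16.2%/12 = 1.35% = 0.0135.
Recurrence: B ← B·(1+r) − £375.00.
Month 1: interest £120.83; balance after payment £8,695.83.
Month 2: interest £117.39; balance after payment £8,438.22.
Closed form: n = −ln(1 − rB₀/P)/ln(1+r) = −ln(0.6778)/ln(1.0135) ≈ 29.002, so the balance reaches zero during payment 30.

30 payments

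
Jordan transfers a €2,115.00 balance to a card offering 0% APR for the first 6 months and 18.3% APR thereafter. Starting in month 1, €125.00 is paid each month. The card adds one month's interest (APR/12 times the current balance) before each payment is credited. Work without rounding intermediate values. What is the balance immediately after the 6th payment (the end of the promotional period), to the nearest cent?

€1,365.00

Promo months 1–6 at r₀ = 0%/12 = 0; months 7+ at r₁ = 18.3%/12 = 0.01525.
After month 6 (no interest yet): B = €2,115.00 − 6·€125.00 = €1,365.00.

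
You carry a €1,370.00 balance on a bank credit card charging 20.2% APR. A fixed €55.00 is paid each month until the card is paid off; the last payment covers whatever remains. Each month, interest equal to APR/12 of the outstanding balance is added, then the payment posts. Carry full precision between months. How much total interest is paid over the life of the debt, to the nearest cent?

€420.90

Monthly rate r = 20.2%/12 = 1.68333% = 0.0168333.
Payoff takes n = ⌈−ln(1 − rB₀/P)/ln(1+r)⌉ = ⌈32.560⌉ = 33 payments; the last is €30.90.
Total paid = 32·€55.00 + €30.90 = €1,790.90.
Total interest = total paid − principal = €1,790.90 − €1,370.00 = €420.90.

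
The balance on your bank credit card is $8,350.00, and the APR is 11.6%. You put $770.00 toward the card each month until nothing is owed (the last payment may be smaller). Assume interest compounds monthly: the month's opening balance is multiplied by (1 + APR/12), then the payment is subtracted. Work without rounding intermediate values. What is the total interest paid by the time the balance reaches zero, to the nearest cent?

Monthly rate r = 11.6%/12 = 0.966667% = 0.00966667.
Payoff takes n = ⌈−ln(1 − rB₀/P)/ln(1+r)⌉ = ⌈11.511⌉ = 12 payments; the last is $394.35.
Total paid = 11·$770.00 + $394.35 = $8,864.35.
Total interest = total paid − principal = $8,864.35 − $8,350.00 = $514.35.

$514.35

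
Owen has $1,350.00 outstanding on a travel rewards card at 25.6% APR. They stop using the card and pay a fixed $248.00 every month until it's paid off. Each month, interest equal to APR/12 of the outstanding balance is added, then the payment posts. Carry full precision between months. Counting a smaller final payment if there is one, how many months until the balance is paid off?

6 months

Monthly rate r = 25.6%/12 = 2.13333% = 0.0213333.
Recurrence: B ← B·(1+r) − $248.00.
Month 1: interest $28.80; balance after payment $1,130.80.
Month 2: interest $24.12; balance after payment $906.92.
Month 3: interest $19.35; balance after payment $678.27.
Month 4: interest $14.47; balance after payment $444.74.
Month 5: interest $9.49; balance after payment $206.23.
Month 6: interest $4.40; balance after payment $0.00.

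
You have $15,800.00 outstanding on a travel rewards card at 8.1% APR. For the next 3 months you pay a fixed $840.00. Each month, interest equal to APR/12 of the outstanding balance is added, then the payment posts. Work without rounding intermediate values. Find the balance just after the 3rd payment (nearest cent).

$13,585.07

Monthly rate r = 8.1%/12 = 0.675% = 0.00675.
Each month: B ← B·(1+r) − $840.00.
Month 1: interest $106.65; balance after payment $15,066.65.
Month 2: interest $101.70; balance after payment $14,328.35.
Month 3: interest $96.72; balance after payment $13,585.07.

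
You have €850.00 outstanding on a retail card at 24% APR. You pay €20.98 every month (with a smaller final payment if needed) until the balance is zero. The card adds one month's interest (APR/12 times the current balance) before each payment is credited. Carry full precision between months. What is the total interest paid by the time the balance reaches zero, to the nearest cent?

€911.13

Monthly rate r = 24%/12 = 2% = 0.02.
Payoff takes n = ⌈−ln(1 − rB₀/P)/ln(1+r)⌉ = ⌈83.943⌉ = 84 payments; the last is €19.79.
Total paid = 83·€20.98 + €19.79 = €1,761.13.
Total interest = total paid − principal = €1,761.13 − €850.00 = €911.13.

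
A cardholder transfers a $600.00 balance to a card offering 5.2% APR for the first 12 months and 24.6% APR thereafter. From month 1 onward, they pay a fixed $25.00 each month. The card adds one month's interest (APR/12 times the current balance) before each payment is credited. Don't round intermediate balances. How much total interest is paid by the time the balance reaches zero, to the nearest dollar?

$81

Promo months 1–12 at r₀ = 5.2%/12 = 0.00433333; months 13+ at r₁ = 24.6%/12 = 0.0205.
After month 12: iterate B ← B·(1+r₀) − $25.00 for 12 months → $324.70.
Then at r₁ with $25.00/mo: n₂ = −ln(1 − r₁·B/P)/ln(1+r₁) ≈ 15.26 → 16 more payments.
Total paid = 27·$25.00 + $6.46 = $681.46; interest = $681.46 − $600.00 = $81.46.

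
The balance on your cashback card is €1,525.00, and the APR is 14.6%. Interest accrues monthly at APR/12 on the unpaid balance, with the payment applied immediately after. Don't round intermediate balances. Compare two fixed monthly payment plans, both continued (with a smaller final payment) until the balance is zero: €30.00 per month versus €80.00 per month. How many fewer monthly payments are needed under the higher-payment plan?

Monthly rate r = 14.6%/12 = 1.21667% = 0.0121667.
At €30.00/mo: n = ⌈−ln(1 − rB₀/P)/ln(1+r)⌉ = 80 payments (last €20.39); total interest = total paid − €1,525.00 = €865.39.
At €80.00/mo: 22 payments (last €65.64); total interest €220.64.
Payments saved = 80 − 22 = 58.

58 fewer payments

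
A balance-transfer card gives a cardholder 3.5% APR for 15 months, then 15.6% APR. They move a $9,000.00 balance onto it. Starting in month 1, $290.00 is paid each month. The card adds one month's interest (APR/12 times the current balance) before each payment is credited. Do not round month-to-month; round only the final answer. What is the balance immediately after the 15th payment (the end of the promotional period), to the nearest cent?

$4,961.95

Promo months 1–15 at r₀ = 3.5%/12 = 0.00291667; months 16+ at r₁ = 15.6%/12 = 0.013.
After month 15: iterate B ← B·(1+r₀) − $290.00 for 15 months → $4,961.95.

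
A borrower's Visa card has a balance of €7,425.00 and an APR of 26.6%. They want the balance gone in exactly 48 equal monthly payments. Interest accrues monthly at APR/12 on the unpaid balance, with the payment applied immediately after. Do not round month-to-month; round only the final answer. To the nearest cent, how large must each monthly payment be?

Monthly rate r = 26.6%/12 = 2.21667% = 0.0221667.
Level-payment amortization: P = B₀·r / (1 − (1+r)^(−n)) = 7425.00·0.0221667 / (1 − 1.02217^(−48)).
Denominator 1 − (1+r)^(−48) = 0.650893678.
P = 164.588 / 0.650893678 ≈ 252.86.

€252.86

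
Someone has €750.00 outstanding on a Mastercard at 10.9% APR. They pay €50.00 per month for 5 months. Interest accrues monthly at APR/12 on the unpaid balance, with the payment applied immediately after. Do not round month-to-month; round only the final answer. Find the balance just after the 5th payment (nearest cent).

Monthly rate r = 10.9%/12 = 0.908333% = 0.00908333.
Each month: B ← B·(1+r) − €50.00.
Month 1: interest €6.81; balance after payment €706.81.
Month 2: interest €6.42; balance after payment €663.23.
Month 3: interest €6.02; balance after payment €619.26.
Month 4: interest €5.62; balance after payment €574.88.
Month 5: interest €5.22; balance after payment €530.10.

€530.10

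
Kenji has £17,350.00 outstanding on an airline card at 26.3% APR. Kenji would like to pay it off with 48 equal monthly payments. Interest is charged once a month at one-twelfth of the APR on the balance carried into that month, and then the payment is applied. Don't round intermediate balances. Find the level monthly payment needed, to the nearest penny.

Monthly rate r = 26.3%/12 = 2.19167% = 0.0219167.
Level-payment amortization: P = B₀·r / (1 − (1+r)^(−n)) = 17350.00·0.0219167 / (1 − 1.02192^(−48)).
Denominator 1 − (1+r)^(−48) = 0.646770592.
P = 380.254 / 0.646770592 ≈ 587.93.

£587.93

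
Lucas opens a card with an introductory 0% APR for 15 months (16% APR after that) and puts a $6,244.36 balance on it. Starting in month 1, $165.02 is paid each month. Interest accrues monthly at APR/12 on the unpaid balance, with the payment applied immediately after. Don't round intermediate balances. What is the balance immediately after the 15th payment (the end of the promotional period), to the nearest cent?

Promo months 1–15 at r₀ = 0%/12 = 0; months 16+ at r₁ = 16%/12 = 0.0133333.
After month 15 (no interest yet): B = $6,244.36 − 15·$165.02 = $3,769.06.

$3,769.06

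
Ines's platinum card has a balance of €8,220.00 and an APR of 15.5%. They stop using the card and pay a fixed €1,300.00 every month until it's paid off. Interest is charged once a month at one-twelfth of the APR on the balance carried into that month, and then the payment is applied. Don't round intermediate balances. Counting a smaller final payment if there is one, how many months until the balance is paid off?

7 months

Monthly rate r = 15.5%/12 = 1.29167% = 0.0129167.
Recurrence: B ← B·(1+r) − €1,300.00.
Month 1: interest €106.17; balance after payment €7,026.17.
Month 2: interest €90.75; balance after payment €5,816.93.
Closed form: n = −ln(1 − rB₀/P)/ln(1+r) = −ln(0.91833)/ln(1.01292) ≈ 6.639, so the balance reaches zero during payment 7.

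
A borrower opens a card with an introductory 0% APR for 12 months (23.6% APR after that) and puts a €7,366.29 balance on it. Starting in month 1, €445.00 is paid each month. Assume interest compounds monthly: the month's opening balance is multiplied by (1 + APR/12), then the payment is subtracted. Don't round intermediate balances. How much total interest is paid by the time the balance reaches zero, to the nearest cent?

Promo months 1–12 at r₀ = 0%/12 = 0; months 13+ at r₁ = 23.6%/12 = 0.0196667.
After month 12 (no interest yet): B = €7,366.29 − 12·€445.00 = €2,026.29.
Then at r₁ with €445.00/mo: n₂ = −ln(1 − r₁·B/P)/ln(1+r₁) ≈ 4.82 → 5 more payments.
Total paid = 16·€445.00 + €364.28 = €7,484.28; interest = €7,484.28 − €7,366.29 = €117.99.

€117.99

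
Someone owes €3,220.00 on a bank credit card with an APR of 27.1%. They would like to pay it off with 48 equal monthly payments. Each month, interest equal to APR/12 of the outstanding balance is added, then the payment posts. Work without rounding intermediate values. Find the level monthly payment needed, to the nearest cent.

€110.57

Monthly rate r = 27.1%/12 = 2.25833% = 0.0225833.
Level-payment amortization: P = B₀·r / (1 − (1+r)^(−n)) = 3220.00·0.0225833 / (1 − 1.02258^(−48)).
Denominator 1 − (1+r)^(−48) = 0.657656633.
P = 72.7183 / 0.657656633 ≈ 110.57.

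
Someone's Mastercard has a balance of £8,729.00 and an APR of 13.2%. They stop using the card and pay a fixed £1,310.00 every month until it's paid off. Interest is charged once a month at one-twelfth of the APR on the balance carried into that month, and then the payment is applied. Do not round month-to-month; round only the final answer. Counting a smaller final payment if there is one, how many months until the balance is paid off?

7 months

Monthly rate r = 13.2%/12 = 1.1% = 0.011.
Recurrence: B ← B·(1+r) − £1,310.00.
Month 1: interest £96.02; balance after payment £7,515.02.
Month 2: interest £82.67; balance after payment £6,287.68.
Closed form: n = −ln(1 − rB₀/P)/ln(1+r) = −ln(0.9267)/ln(1.011) ≈ 6.958, so the balance reaches zero during payment 7.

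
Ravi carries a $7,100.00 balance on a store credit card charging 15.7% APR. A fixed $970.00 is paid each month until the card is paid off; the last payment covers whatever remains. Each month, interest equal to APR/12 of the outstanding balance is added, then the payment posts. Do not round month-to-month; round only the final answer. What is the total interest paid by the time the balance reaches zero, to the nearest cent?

Monthly rate r = 15.7%/12 = 1.30833% = 0.0130833.
Payoff takes n = ⌈−ln(1 − rB₀/P)/ln(1+r)⌉ = ⌈7.744⌉ = 8 payments; the last is $723.27.
Total paid = 7·$970.00 + $723.27 = $7,513.27.
Total interest = total paid − principal = $7,513.27 − $7,100.00 = $413.27.

$413.27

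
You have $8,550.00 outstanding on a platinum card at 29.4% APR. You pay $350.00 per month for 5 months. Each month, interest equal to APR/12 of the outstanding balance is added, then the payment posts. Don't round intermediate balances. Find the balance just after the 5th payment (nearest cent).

$7,812.09

Monthly rate r = 29.4%/12 = 2.45% = 0.0245.
Each month: B ← B·(1+r) − $350.00.
Month 1: interest $209.47; balance after payment $8,409.48.
Month 2: interest $206.03; balance after payment $8,265.51.
Month 3: interest $202.50; balance after payment $8,118.01.
Month 4: interest $198.89; balance after payment $7,966.90.
Month 5: interest $195.19; balance after payment $7,812.09.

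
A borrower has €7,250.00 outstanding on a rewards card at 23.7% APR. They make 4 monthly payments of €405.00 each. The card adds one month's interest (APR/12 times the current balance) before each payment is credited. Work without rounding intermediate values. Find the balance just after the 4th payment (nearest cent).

Monthly rate r = 23.7%/12 = 1.975% = 0.01975.
Each month: B ← B·(1+r) − €405.00.
Month 1: interest €143.19; balance after payment €6,988.19.
Month 2: interest €138.02; balance after payment €6,721.20.
Month 3: interest €132.74; balance after payment €6,448.95.
Month 4: interest €127.37; balance after payment €6,171.31.

€6,171.31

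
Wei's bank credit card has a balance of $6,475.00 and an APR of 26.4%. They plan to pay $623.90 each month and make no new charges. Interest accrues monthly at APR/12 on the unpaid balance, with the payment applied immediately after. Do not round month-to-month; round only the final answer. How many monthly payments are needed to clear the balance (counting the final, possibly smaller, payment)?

Monthly rate r = 26.4%/12 = 2.2% = 0.022.
Recurrence: B ← B·(1+r) − $623.90.
Month 1: interest $142.45; balance after payment $5,993.55.
Month 2: interest $131.86; balance after payment $5,501.51.
Closed form: n = −ln(1 − rB₀/P)/ln(1+r) = −ln(0.77168)/ln(1.022) ≈ 11.910, so the balance reaches zero during payment 12.

12 payments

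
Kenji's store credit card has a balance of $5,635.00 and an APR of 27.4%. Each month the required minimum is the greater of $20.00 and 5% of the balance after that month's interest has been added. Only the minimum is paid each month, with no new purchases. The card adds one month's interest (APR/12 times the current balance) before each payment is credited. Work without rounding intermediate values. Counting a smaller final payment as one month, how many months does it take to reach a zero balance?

120 months

Monthly rate r = 27.4%/12 = 2.28333% = 0.0228333.
While 5% of the post-interest balance exceeds $20.00, each month B ← (B·(1+r))·(1 − 0.05), i.e. B shrinks by the factor (1+r)·0.95 = 0.97169.
This holds for months 1–93. Entering month 94 the balance is $389.98; 5% of the post-interest balance is now below $20.00, so the flat $20.00 minimum applies from here.
From month 94 a fixed $20.00 at rate r clears $389.98 in 27 more payments. Total: 93 + 27 = 120 months.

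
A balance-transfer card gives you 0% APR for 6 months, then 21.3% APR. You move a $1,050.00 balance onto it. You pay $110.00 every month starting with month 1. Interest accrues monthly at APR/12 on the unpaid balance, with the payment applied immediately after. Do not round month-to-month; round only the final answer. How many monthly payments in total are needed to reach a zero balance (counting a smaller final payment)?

Promo months 1–6 at r₀ = 0%/12 = 0; months 7+ at r₁ = 21.3%/12 = 0.01775.
After month 6 (no interest yet): B = $1,050.00 − 6·$110.00 = $390.00.
Then at r₁ with $110.00/mo: n₂ = −ln(1 − r₁·B/P)/ln(1+r₁) ≈ 3.69 → 4 more payments.

10 months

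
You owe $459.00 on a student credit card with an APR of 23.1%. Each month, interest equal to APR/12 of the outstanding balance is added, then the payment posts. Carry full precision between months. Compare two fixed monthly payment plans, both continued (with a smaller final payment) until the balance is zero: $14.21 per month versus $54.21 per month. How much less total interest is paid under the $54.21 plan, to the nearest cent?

Monthly rate r = 23.1%/12 = 1.925% = 0.01925.
At $14.21/mo: n = ⌈−ln(1 − rB₀/P)/ln(1+r)⌉ = 51 payments (last $14.14); total interest = total paid − $459.00 = $265.64.
At $54.21/mo: 10 payments (last $18.07); total interest $46.96.
Interest saved = $265.64 − $46.96 = $218.68.

$218.68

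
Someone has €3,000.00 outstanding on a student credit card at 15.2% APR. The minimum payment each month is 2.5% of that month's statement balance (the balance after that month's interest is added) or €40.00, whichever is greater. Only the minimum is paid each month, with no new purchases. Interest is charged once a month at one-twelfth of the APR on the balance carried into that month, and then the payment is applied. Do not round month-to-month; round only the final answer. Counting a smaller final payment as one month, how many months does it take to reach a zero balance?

106 months

Monthly rate r = 15.2%/12 = 1.26667% = 0.0126667.
While 2.5% of the post-interest balance exceeds €40.00, each month B ← (B·(1+r))·(1 − 0.025), i.e. B shrinks by the factor (1+r)·0.975 = 0.98735.
This holds for months 1–51. Entering month 52 the balance is €1,567.29; 2.5% of the post-interest balance is now below €40.00, so the flat €40.00 minimum applies from here.
From month 52 a fixed €40.00 at rate r clears €1,567.29 in 55 more payments. Total: 51 + 55 = 106 months.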